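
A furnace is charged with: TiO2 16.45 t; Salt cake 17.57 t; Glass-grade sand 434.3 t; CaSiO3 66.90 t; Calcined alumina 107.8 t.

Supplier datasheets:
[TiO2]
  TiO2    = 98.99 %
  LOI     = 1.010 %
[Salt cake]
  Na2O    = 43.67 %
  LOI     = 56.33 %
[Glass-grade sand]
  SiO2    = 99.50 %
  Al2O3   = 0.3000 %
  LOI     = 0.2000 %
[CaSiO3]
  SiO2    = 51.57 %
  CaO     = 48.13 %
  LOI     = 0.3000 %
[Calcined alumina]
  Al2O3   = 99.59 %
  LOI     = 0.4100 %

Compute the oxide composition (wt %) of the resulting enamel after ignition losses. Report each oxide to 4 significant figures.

Glass mass = 631.4 t (batch 643.0 − LOI 11.57).
Composition: Na2O 1.215%, SiO2 73.90%, Al2O3 17.21%, TiO2 2.579%, CaO 5.099%

Intermediates appear (rounded to four significant digits) alongside each step; the whole derivation holds full float precision at each step. Every reported result takes a single rounding; derived quantities are rebuilt at full precision (the five compositions, yield, the totals, ignition loss, net glass mass) using the weight values for 631.4 t of glass as given in question or answer.
Oxide masses out of the charge:
  Na2O: 17.57·0.4367 = 7.673 t
  SiO2: 434.3·0.9950 + 66.90·0.5157 = 466.6 t
  Al2O3: 434.3·0.003000 + 107.8·0.9959 = 108.7 t
  TiO2: 16.45·0.9899 = 16.28 t
  CaO: 66.90·0.4813 = 32.20 t
LOI: 16.45·0.01010 + 17.57·0.5633 + 434.3·0.002000 + 66.90·0.003000 + 107.8·0.004100 = 11.57 t
The glass mass, total less LOI, = 643.0 − 11.57 = 631.4 t (consistent with Σ oxide mass)
each wt % is 100 × oxide ÷ glass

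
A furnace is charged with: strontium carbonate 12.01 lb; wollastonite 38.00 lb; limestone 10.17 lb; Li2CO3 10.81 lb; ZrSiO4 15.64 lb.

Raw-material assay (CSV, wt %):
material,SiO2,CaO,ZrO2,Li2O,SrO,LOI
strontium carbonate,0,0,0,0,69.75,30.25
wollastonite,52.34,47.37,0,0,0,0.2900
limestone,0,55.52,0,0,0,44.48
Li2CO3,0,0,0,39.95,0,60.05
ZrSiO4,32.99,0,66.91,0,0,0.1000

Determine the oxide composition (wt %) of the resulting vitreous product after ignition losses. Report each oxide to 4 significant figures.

All internal work runs at full precision in every operation — mid-chain values are printed rounded to 4 significant figures at each printed step; a single rounding completes every reported value; derived quantities are rebuilt starting from the weights for 71.86 lb of glass at full float precision (ignition loss, yield, glass mass, totals, five oxide percentages) as given in the problem or the answer.
Delivered oxide masses:
  SiO2: 38.00·0.5234 + 15.64·0.3299 = 25.05 lb
  CaO: 38.00·0.4737 + 10.17·0.5552 = 23.65 lb
  ZrO2: 15.64·0.6691 = 10.46 lb
  Li2O: 10.81·0.3995 = 4.319 lb
  SrO: 12.01·0.6975 = 8.377 lb
LOI: 12.01·0.3025 + 38.00·0.002900 + 10.17·0.4448 + 10.81·0.6005 + 15.64·0.001000 = 14.77 lb
The glass mass, total less LOI, = 86.63 − 14.77 = 71.86 lb (= Σ oxide masses)
each wt % is 100 × oxide ÷ glass

Glass mass = 71.86 lb (batch 86.63 − LOI 14.77).
Composition: SiO2 34.86%, CaO 32.91%, ZrO2 14.56%, Li2O 6.010%, SrO 11.66%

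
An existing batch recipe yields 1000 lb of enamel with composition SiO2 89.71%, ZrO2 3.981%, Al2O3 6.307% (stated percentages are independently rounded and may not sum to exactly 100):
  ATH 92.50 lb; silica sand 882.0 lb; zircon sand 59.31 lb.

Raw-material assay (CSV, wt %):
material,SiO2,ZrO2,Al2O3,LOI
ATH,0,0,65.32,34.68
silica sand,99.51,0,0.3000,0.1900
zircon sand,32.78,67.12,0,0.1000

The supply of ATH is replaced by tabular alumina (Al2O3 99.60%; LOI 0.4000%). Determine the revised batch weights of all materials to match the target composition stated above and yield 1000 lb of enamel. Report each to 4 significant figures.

Revised batch per 1000 lb enamel:
  tabular alumina: 60.67 lb
  silica sand: 882.0 lb
  zircon sand: 59.31 lb
Total batch = 1002 lb; LOI loss = 1.978 lb

Values along the way appear (rounded to four significant digits) at each printed step — all internal work maintains full precision end to end — exactly one rounding goes into each reported figure. The derived quantities are computed at full precision (the totals, the three compositions, ignition loss, the yield, net glass mass) starting from the weights per 1000 lb of glass precisely as stated by the problem or answer text.
Target masses of each oxide per 1000 lb enamel:
  SiO2: 89.71% × 1000 = 897.1 lb
  ZrO2: 3.981% × 1000 = 39.81 lb
  Al2O3: 6.307% × 1000 = 63.07 lb
Sums-versus-targets review with the batch weights as given, for the quoted basis mass (oxide sums agree with the targets exact up to rounding of places):
  SiO2: 882.0·0.9951 + 59.31·0.3278 = 897.1 lb (target 897.1 lb)
  ZrO2: 59.31·0.6712 = 39.81 lb (target 39.81 lb)
  Al2O3: 60.67·0.9960 + 882.0·0.003000 = 63.07 lb (target 63.07 lb)
Glass-mass sanity pass: whole batch net of LOI = 1000 lb (targets for the oxides total 1000 lb; with the basis standing at 1000 lb — gaps are rounding artifacts).
Summing the batch: Σ batch = 1002 lb; LOI loss = Σ batch·LOI = 1.978 lb; yield = glass ÷ total batch = 99.80%.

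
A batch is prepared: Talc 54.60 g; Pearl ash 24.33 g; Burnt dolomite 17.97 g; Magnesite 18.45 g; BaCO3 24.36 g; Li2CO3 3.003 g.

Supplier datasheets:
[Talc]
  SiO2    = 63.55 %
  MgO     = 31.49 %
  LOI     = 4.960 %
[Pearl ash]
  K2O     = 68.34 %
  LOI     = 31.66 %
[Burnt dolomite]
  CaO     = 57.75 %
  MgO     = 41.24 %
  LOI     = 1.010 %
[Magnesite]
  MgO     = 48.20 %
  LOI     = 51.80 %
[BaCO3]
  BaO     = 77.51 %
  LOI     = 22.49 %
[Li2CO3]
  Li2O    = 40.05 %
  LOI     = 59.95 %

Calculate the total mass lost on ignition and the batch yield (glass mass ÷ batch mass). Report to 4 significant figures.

LOI loss = 27.43 g; glass = 115.3 g; yield = 80.78%

The whole derivation runs at full precision all the way through — values along the way appear rounded to 4 significant digits when written out; each reported result is rounded once only — the derived quantities (totals, net glass mass, yield, ignition loss, the six compositions) are recomputed at full precision starting from the weights at 115.3 g of glass as given in problem or answer.
Ignition loss by material:
  Talc: 54.60 × 0.04960 = 2.708 g
  Pearl ash: 24.33 × 0.3166 = 7.703 g
  Burnt dolomite: 17.97 × 0.01010 = 0.1815 g
  Magnesite: 18.45 × 0.5180 = 9.557 g
  BaCO3: 24.36 × 0.2249 = 5.479 g
  Li2CO3: 3.003 × 0.5995 = 1.800 g
Total LOI = 27.43 g
Glass = batch − LOI = 142.7 − 27.43 = 115.3 g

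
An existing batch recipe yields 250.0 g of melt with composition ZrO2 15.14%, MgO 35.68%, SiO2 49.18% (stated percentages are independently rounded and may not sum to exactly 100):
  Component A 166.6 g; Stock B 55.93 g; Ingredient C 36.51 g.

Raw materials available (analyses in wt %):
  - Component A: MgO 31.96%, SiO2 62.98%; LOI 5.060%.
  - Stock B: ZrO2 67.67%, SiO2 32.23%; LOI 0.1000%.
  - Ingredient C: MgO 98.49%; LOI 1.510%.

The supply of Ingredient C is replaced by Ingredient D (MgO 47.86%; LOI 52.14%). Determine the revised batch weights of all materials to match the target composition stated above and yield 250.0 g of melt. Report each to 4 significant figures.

Revised batch per 250.0 g melt:
  Component A: 166.6 g
  Stock B: 55.93 g
  Ingredient D: 75.13 g
Total batch = 297.7 g; LOI loss = 47.66 g

Values along the way appear rounded to four significant digits in the working; each numeric step carries exact precision at all times; a single rounding produces every reported result — all derived quantities (totals, the three compositions, yield, net glass mass, LOI) are rebuilt at full float precision from the batch weights for 250.0 g of glass exactly as printed in question or answer.
The oxide mass targets at 250.0 g melt:
  ZrO2: 15.14% × 250.0 = 37.85 g
  MgO: 35.68% × 250.0 = 89.20 g
  SiO2: 49.18% × 250.0 = 123.0 g
Oxide-by-oxide audit applying the batch weights above, at the basis given (every target is met by its sum net of answer rounding effects):
  ZrO2: 55.93·0.6767 = 37.85 g (target 37.85 g)
  MgO: 166.6·0.3196 + 75.13·0.4786 = 89.20 g (target 89.20 g)
  SiO2: 166.6·0.6298 + 55.93·0.3223 = 123.0 g (target 123.0 g)
Glass-mass bookkeeping: whole batch net of LOI = 250.0 g (per-oxide target masses sum to 250.0 g; basis as stated: 250.0 g — deltas are rounding alone).
Summing the batch: Σ batch = 297.7 g; LOI removed, Σ of batch·LOI: 47.66 g; glass ÷ batch gives a yield of 83.99%.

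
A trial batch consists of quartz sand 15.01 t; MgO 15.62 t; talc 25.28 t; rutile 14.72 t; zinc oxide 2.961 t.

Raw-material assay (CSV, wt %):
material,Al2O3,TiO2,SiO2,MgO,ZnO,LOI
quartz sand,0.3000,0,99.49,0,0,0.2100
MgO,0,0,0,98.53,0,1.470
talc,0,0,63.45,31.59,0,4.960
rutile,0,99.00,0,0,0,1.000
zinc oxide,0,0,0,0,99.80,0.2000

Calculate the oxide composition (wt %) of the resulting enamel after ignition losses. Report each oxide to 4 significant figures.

Intermediates are printed with 4-significant-figure rounding as written — exact precision is kept through every step. Each reported number includes exactly one rounding — the derived quantities are carried in full precision (ignition loss, the totals, five oxide percentages, the yield, glass mass) using the weight values at 71.92 t of glass, as written in question or answer.
Oxide-by-oxide delivered mass:
  Al2O3: 15.01·0.003000 = 0.04503 t
  TiO2: 14.72·0.9900 = 14.57 t
  SiO2: 15.01·0.9949 + 25.28·0.6345 = 30.97 t
  MgO: 15.62·0.9853 + 25.28·0.3159 = 23.38 t
  ZnO: 2.961·0.9980 = 2.955 t
LOI: 15.01·0.002100 + 15.62·0.01470 + 25.28·0.04960 + 14.72·0.01000 + 2.961·0.002000 = 1.668 t
Resulting glass, batch − LOI: 73.59 − 1.668 = 71.92 t (= Σ oxide masses)
wt %: oxide over glass, times 100

Glass mass = 71.92 t (batch 73.59 − LOI 1.668).
Composition: Al2O3 0.06261%, TiO2 20.26%, SiO2 43.07%, MgO 32.50%, ZnO 4.109%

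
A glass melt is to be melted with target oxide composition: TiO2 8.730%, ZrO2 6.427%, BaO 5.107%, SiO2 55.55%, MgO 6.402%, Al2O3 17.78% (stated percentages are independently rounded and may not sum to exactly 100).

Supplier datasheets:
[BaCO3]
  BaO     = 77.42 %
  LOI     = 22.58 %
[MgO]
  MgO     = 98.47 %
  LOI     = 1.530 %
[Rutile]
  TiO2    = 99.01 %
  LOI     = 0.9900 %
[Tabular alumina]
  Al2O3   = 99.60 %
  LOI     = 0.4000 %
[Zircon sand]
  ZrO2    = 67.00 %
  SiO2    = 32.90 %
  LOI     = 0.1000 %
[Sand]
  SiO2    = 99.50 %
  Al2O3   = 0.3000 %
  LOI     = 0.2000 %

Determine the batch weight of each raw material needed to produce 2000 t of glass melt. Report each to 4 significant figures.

Each numeric step runs at exact precision in all steps; intermediates appear with 4-significant-digit rounding on the page. Exactly one rounding goes into every reported value — derived quantities are carried at full float precision (the yield, LOI, glass mass, the totals, the six compositions) from the batch weights on 2000 t of glass, as written in the problem or answer text.
Oxide-by-oxide targets in 2000 t glass melt:
  TiO2: 8.730% × 2000 = 174.6 t
  ZrO2: 6.427% × 2000 = 128.5 t
  BaO: 5.107% × 2000 = 102.1 t
  SiO2: 55.55% × 2000 = 1111 t
  MgO: 6.402% × 2000 = 128.0 t
  Al2O3: 17.78% × 2000 = 355.6 t
Oxide-by-oxide audit per the reported batch figures, at the basis given (sum by sum, the targets are met up to rounding of the answer):
  TiO2: 176.3·0.9901 = 174.6 t (target 174.6 t)
  ZrO2: 191.9·0.6700 = 128.6 t (target 128.5 t)
  BaO: 131.9·0.7742 = 102.1 t (target 102.1 t)
  SiO2: 191.9·0.3290 + 1053·0.9950 = 1111 t (target 1111 t)
  MgO: 130.0·0.9847 = 128.0 t (target 128.0 t)
  Al2O3: 353.9·0.9960 + 1053·0.003000 = 355.6 t (target 355.6 t)
Mass balance on the glass: net batch after ignition = 2000 t (targets for the oxides total 2000 t; against the stated basis, 2000 t — gaps are rounding artifacts).
Summing the batch: Σ batch = 2037 t; LOI loss = Σ batch·LOI = 37.23 t; yield: glass divided by total = 98.17%.

Batch per 2000 t glass melt:
  BaCO3: 131.9 t
  MgO: 130.0 t
  Rutile: 176.3 t
  Tabular alumina: 353.9 t
  Zircon sand: 191.9 t
  Sand: 1053 t
Total batch = 2037 t; LOI loss = 37.23 t; yield = 98.17%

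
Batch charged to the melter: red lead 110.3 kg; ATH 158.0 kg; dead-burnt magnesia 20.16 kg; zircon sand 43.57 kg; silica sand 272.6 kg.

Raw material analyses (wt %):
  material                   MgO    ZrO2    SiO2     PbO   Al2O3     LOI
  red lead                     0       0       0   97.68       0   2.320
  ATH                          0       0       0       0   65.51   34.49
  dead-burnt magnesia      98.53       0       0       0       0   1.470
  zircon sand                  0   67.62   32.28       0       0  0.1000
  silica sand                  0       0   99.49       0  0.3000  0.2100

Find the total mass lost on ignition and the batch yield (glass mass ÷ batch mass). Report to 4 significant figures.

LOI loss = 57.97 kg; glass = 546.7 kg; yield = 90.41%

All arithmetic holds full float precision at each step. Values along the way are displayed, rounded to four significant digits, when written out — a single rounding yields every reported figure. The derived quantities are carried from the weighed amounts per 546.7 kg of glass in full precision (the five compositions, ignition loss, yield, the totals, glass mass) exactly as printed in the question or the answer.
Material-by-material LOI:
  red lead: 110.3 × 0.02320 = 2.559 kg
  ATH: 158.0 × 0.3449 = 54.49 kg
  dead-burnt magnesia: 20.16 × 0.01470 = 0.2964 kg
  zircon sand: 43.57 × 0.001000 = 0.04357 kg
  silica sand: 272.6 × 0.002100 = 0.5725 kg
Total LOI = 57.97 kg
Glass = batch − LOI = 604.6 − 57.97 = 546.7 kg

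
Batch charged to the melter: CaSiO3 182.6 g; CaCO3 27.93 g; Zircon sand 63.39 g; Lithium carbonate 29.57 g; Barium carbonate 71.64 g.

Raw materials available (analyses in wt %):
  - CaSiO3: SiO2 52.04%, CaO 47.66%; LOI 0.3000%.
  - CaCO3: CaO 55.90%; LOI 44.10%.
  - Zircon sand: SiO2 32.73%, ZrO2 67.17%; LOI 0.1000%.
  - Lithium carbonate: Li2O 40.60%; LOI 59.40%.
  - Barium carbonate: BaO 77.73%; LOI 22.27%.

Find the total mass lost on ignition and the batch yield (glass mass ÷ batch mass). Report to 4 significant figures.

Each numeric step holds full float precision at each step; the intermediate values appear (rounded to four significant digits) in the working — a single rounding finalizes each reported result. All derived quantities, which include LOI, the five compositions, the totals, glass mass, the yield, are re-derived in full float precision, as quoted within problem or answer, from the weighed amounts at 328.7 g of glass.
Per-material ignition loss:
  CaSiO3: 182.6 × 0.003000 = 0.5478 g
  CaCO3: 27.93 × 0.4410 = 12.32 g
  Zircon sand: 63.39 × 0.001000 = 0.06339 g
  Lithium carbonate: 29.57 × 0.5940 = 17.56 g
  Barium carbonate: 71.64 × 0.2227 = 15.95 g
Total LOI = 46.45 g
Glass = batch − LOI = 375.1 − 46.45 = 328.7 g

LOI loss = 46.45 g; glass = 328.7 g; yield = 87.62%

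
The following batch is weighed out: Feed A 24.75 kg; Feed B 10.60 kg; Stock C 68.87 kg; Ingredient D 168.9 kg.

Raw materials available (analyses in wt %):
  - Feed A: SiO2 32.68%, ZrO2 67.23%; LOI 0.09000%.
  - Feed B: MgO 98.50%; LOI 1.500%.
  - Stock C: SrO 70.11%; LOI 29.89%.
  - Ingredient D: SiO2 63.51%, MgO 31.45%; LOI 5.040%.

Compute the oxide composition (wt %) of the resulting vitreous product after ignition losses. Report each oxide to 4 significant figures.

Intermediates are displayed, rounded to four significant figures, as written — exact precision is carried at each step; each reported number is rounded exactly once. All derived quantities (LOI, glass mass, four oxide percentages, the yield, the totals) are computed at full float precision using the weight values at 243.8 kg of glass, exactly as shown in either problem or answer.
Delivered oxide masses:
  SiO2: 24.75·0.3268 + 168.9·0.6351 = 115.4 kg
  ZrO2: 24.75·0.6723 = 16.64 kg
  SrO: 68.87·0.7011 = 48.28 kg
  MgO: 10.60·0.9850 + 168.9·0.3145 = 63.56 kg
LOI: 24.75·9.000e-04 + 10.60·0.01500 + 68.87·0.2989 + 168.9·0.05040 = 29.28 kg
batch − LOI leaves glass = 273.1 − 29.28 = 243.8 kg (matching Σ of the oxides)
each wt % is 100 × oxide ÷ glass

Glass mass = 243.8 kg (batch 273.1 − LOI 29.28).
Composition: SiO2 47.31%, ZrO2 6.824%, SrO 19.80%, MgO 26.07%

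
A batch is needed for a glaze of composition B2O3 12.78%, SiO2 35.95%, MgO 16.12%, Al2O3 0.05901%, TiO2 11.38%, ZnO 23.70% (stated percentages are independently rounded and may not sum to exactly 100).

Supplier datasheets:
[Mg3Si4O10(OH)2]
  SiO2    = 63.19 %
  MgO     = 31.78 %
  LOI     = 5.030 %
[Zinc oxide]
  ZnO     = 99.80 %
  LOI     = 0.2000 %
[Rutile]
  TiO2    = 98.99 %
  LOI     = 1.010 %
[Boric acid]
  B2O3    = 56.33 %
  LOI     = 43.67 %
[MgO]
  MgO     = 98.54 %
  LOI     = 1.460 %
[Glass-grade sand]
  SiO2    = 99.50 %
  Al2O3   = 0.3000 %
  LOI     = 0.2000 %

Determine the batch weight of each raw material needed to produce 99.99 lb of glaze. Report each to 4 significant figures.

All internal work carries full precision through the solve. Mid-chain values appear rounded to four significant figures between the steps. Exactly one rounding is applied to each reported figure; all derived quantities are recomputed from the weighed amounts at 99.99 lb of glass at full precision (LOI, the totals, yield, net glass mass, the six compositions) exactly as shown in the problem or answer text.
Oxide-by-oxide targets in 99.99 lb glaze:
  B2O3: 12.78% × 99.99 = 12.78 lb
  SiO2: 35.95% × 99.99 = 35.95 lb
  MgO: 16.12% × 99.99 = 16.12 lb
  Al2O3: 0.05901% × 99.99 = 0.05900 lb
  TiO2: 11.38% × 99.99 = 11.38 lb
  ZnO: 23.70% × 99.99 = 23.70 lb
Per-oxide balance check working from each reported weight, per the basis as stated (delivered sums recover each target within answer rounding):
  B2O3: 22.69·0.5633 = 12.78 lb (target 12.78 lb)
  SiO2: 25.92·0.6319 + 19.67·0.9950 = 35.95 lb (target 35.95 lb)
  MgO: 25.92·0.3178 + 7.999·0.9854 = 16.12 lb (target 16.12 lb)
  Al2O3: 19.67·0.003000 = 0.05901 lb (target 0.05900 lb)
  TiO2: 11.49·0.9899 = 11.37 lb (target 11.38 lb)
  ZnO: 23.75·0.9980 = 23.70 lb (target 23.70 lb)
Glass-mass bookkeeping: net batch after ignition = 99.99 lb (the Σ of target masses is 99.98 lb; the stated basis being 99.99 lb — rounding explains the deltas).
Adding the batch up: Σ batch = 111.5 lb; Σ batch·LOI gives LOI loss = 11.53 lb; glass ÷ batch gives a yield of 89.66%.

Batch per 99.99 lb glaze:
  Mg3Si4O10(OH)2: 25.92 lb
  Zinc oxide: 23.75 lb
  Rutile: 11.49 lb
  Boric acid: 22.69 lb
  MgO: 7.999 lb
  Glass-grade sand: 19.67 lb
Total batch = 111.5 lb; LOI loss = 11.53 lb; yield = 89.66%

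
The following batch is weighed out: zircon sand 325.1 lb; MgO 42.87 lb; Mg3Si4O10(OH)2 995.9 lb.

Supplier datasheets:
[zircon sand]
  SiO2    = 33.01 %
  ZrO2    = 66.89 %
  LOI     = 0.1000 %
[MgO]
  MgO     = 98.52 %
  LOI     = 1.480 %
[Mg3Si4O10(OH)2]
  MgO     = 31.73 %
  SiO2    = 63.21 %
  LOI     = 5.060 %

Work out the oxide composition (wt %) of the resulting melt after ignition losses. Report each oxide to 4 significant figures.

Glass mass = 1313 lb (batch 1364 − LOI 51.35).
Composition: MgO 27.29%, SiO2 56.14%, ZrO2 16.57%

The working math runs at full float precision all the way through; values along the way are printed rounded off to 4 significant digits as written — each reported value carries a single rounding — derived quantities (the yield, three oxide percentages, ignition loss, totals, net glass mass) are computed at full float precision using the weight values at 1313 lb of glass, as written in the problem or the answer.
Oxide masses out of the charge:
  MgO: 42.87·0.9852 + 995.9·0.3173 = 358.2 lb
  SiO2: 325.1·0.3301 + 995.9·0.6321 = 736.8 lb
  ZrO2: 325.1·0.6689 = 217.5 lb
LOI: 325.1·0.001000 + 42.87·0.01480 + 995.9·0.05060 = 51.35 lb
Resulting glass, batch − LOI: 1364 − 51.35 = 1313 lb (equal to the oxide-mass sum)
wt %: oxide over glass, times 100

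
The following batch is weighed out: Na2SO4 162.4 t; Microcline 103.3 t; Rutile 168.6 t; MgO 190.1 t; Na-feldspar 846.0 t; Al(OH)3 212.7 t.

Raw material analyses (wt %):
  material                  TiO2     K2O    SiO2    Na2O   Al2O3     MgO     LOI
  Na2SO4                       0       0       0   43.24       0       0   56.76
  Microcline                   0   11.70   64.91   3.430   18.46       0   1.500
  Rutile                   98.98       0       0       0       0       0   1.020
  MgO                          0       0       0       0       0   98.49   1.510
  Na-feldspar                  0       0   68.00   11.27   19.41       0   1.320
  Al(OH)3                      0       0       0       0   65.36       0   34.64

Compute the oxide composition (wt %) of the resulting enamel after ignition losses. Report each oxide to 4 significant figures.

Working values are shown, rounded to 4 significant figures, in the working — the working math holds full precision in every operation — a single rounding yields each reported figure. The derived quantities are computed at full float precision (the yield, LOI, totals, net glass mass, six oxide percentages) starting from the weights for 1500 t of glass, as they appear in the problem or answer text.
Oxide masses out of the charge:
  TiO2: 168.6·0.9898 = 166.9 t
  K2O: 103.3·0.1170 = 12.09 t
  SiO2: 103.3·0.6491 + 846.0·0.6800 = 642.3 t
  Na2O: 162.4·0.4324 + 103.3·0.03430 + 846.0·0.1127 = 169.1 t
  Al2O3: 103.3·0.1846 + 846.0·0.1941 + 212.7·0.6536 = 322.3 t
  MgO: 190.1·0.9849 = 187.2 t
LOI: 162.4·0.5676 + 103.3·0.01500 + 168.6·0.01020 + 190.1·0.01510 + 846.0·0.01320 + 212.7·0.3464 = 183.2 t
batch − LOI leaves glass = 1683 − 183.2 = 1500 t (= Σ oxide masses)
percent by weight: oxide/glass ×100

Glass mass = 1500 t (batch 1683 − LOI 183.2).
Composition: TiO2 11.13%, K2O 0.8058%, SiO2 42.82%, Na2O 11.27%, Al2O3 21.49%, MgO 12.48%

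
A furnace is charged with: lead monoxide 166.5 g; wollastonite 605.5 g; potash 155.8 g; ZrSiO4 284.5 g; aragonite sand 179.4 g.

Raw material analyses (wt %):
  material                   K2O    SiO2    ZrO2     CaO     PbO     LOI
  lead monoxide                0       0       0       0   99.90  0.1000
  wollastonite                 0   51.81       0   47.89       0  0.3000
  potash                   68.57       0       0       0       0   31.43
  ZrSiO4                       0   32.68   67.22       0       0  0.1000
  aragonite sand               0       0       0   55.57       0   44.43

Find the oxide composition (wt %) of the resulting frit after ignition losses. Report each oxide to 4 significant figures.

Glass mass = 1261 g (batch 1392 − LOI 130.9).
Composition: K2O 8.474%, SiO2 32.26%, ZrO2 15.17%, CaO 30.91%, PbO 13.19%

Values along the way are shown with 4-significant-figure rounding between the steps — all internal work maintains full precision at every stage; each reported number takes just one rounding. The derived quantities, including ignition loss, five oxide percentages, the yield, net glass mass, the totals, are recomputed from the batch weights for 1261 g of glass in full float precision exactly as printed in question or answer.
Oxide-by-oxide delivered mass:
  K2O: 155.8·0.6857 = 106.8 g
  SiO2: 605.5·0.5181 + 284.5·0.3268 = 406.7 g
  ZrO2: 284.5·0.6722 = 191.2 g
  CaO: 605.5·0.4789 + 179.4·0.5557 = 389.7 g
  PbO: 166.5·0.9990 = 166.3 g
LOI: 166.5·0.001000 + 605.5·0.003000 + 155.8·0.3143 + 284.5·0.001000 + 179.4·0.4443 = 130.9 g
Glass = total batch minus LOI = 1392 − 130.9 = 1261 g (equal to the oxide-mass sum)
wt %: oxide over glass, times 100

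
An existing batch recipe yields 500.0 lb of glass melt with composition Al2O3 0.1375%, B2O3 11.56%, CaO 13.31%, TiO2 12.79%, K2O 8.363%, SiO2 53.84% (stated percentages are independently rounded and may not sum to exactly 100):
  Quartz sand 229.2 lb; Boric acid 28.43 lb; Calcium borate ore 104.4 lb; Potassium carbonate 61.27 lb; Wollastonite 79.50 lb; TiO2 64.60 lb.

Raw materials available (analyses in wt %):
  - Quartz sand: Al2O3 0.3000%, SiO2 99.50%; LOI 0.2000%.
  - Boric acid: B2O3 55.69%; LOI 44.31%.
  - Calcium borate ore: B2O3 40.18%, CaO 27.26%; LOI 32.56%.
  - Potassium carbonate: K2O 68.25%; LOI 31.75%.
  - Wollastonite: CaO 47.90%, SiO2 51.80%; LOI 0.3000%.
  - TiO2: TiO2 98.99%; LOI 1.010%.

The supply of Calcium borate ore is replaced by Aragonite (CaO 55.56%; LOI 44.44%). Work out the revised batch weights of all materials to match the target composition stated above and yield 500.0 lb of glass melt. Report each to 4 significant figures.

The intermediate values appear, rounded to four significant digits, in the printout — each numeric step keeps full float precision in every operation — a single rounding yields every reported result; the derived quantities are computed starting from the weights per 500.0 lb of glass at exact precision (LOI, six oxide percentages, glass mass, the totals, the yield), as they appear in problem or answer.
Target masses of each oxide per 500.0 lb glass melt:
  Al2O3: 0.1375% × 500.0 = 0.6875 lb
  B2O3: 11.56% × 500.0 = 57.80 lb
  CaO: 13.31% × 500.0 = 66.55 lb
  TiO2: 12.79% × 500.0 = 63.95 lb
  K2O: 8.363% × 500.0 = 41.82 lb
  SiO2: 53.84% × 500.0 = 269.2 lb
Checking each oxide sum using the reported weights, on the stated basis (delivered sums recover each target up to rounding of the answer):
  Al2O3: 229.2·0.003000 = 0.6876 lb (target 0.6875 lb)
  B2O3: 103.8·0.5569 = 57.81 lb (target 57.80 lb)
  CaO: 51.24·0.5556 + 79.50·0.4790 = 66.55 lb (target 66.55 lb)
  TiO2: 64.60·0.9899 = 63.95 lb (target 63.95 lb)
  K2O: 61.27·0.6825 = 41.82 lb (target 41.82 lb)
  SiO2: 229.2·0.9950 + 79.50·0.5180 = 269.2 lb (target 269.2 lb)
Consistency of the glass mass: the batch minus its LOI: 500.0 lb (oxide target masses add up to 500.0 lb; versus the stated basis of 500.0 lb — deltas are rounding alone).
Adding the batch up: Σ batch = 589.6 lb; LOI loss = Σ batch·LOI = 89.57 lb; yield = glass ÷ total batch = 84.81%.

Revised batch per 500.0 lb glass melt:
  Quartz sand: 229.2 lb
  Boric acid: 103.8 lb
  Aragonite: 51.24 lb
  Potassium carbonate: 61.27 lb
  Wollastonite: 79.50 lb
  TiO2: 64.60 lb
Total batch = 589.6 lb; LOI loss = 89.57 lb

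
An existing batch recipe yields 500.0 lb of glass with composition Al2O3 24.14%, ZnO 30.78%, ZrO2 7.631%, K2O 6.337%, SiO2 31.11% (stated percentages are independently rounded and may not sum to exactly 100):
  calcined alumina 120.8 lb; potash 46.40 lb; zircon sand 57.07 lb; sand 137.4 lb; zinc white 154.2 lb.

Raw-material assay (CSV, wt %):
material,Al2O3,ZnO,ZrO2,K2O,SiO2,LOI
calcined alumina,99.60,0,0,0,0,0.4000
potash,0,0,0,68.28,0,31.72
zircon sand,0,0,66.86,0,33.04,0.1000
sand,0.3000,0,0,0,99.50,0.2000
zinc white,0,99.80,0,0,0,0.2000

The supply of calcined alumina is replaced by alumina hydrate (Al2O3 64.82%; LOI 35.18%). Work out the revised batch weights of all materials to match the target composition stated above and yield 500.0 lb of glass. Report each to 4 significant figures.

Each numeric step maintains exact precision from first step to last. Intermediates are printed (rounded to 4 significant digits) when written out — each reported number takes just one rounding. All derived quantities, which include the five compositions, the yield, totals, LOI, glass mass, are recomputed in full float precision, as written in either problem or answer, from the weighed amounts at 500.0 lb of glass.
Oxide-by-oxide targets in 500.0 lb glass:
  Al2O3: 24.14% × 500.0 = 120.7 lb
  ZnO: 30.78% × 500.0 = 153.9 lb
  ZrO2: 7.631% × 500.0 = 38.16 lb
  K2O: 6.337% × 500.0 = 31.68 lb
  SiO2: 31.11% × 500.0 = 155.6 lb
Per-oxide balance check working from each reported weight, per the basis as stated (each sum matches its target mass inside rounding margins):
  Al2O3: 185.6·0.6482 + 137.4·0.003000 = 120.7 lb (target 120.7 lb)
  ZnO: 154.2·0.9980 = 153.9 lb (target 153.9 lb)
  ZrO2: 57.07·0.6686 = 38.16 lb (target 38.16 lb)
  K2O: 46.40·0.6828 = 31.68 lb (target 31.68 lb)
  SiO2: 57.07·0.3304 + 137.4·0.9950 = 155.6 lb (target 155.6 lb)
Consistency of the glass mass: batch Σ − ignition loss = 500.0 lb (summing oxide targets gives 500.0 lb; with the basis standing at 500.0 lb — a pure rounding effect).
Batch total: Σ batch = 580.7 lb; ignition loss, Σ(batch × LOI) = 80.65 lb; as yield: glass ÷ batch → 86.11%.

Revised batch per 500.0 lb glass:
  alumina hydrate: 185.6 lb
  potash: 46.40 lb
  zircon sand: 57.07 lb
  sand: 137.4 lb
  zinc white: 154.2 lb
Total batch = 580.7 lb; LOI loss = 80.65 lb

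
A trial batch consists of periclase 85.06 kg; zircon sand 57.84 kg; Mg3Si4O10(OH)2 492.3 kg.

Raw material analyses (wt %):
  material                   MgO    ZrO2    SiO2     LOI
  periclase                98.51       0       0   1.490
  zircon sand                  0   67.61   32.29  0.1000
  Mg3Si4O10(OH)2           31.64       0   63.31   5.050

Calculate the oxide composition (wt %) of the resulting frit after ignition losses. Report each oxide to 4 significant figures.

In-progress results are printed, rounded to 4 significant digits, at each printed step; all internal work maintains exact precision from first step to last. Every reported value is rounded once only. Derived quantities, including the three compositions, totals, the yield, LOI, glass mass, are re-derived using the weight values for 609.0 kg of glass at exact precision, as quoted within question or answer.
What the batch supplies per oxide:
  MgO: 85.06·0.9851 + 492.3·0.3164 = 239.6 kg
  ZrO2: 57.84·0.6761 = 39.11 kg
  SiO2: 57.84·0.3229 + 492.3·0.6331 = 330.4 kg
LOI: 85.06·0.01490 + 57.84·0.001000 + 492.3·0.05050 = 26.19 kg
Glass = total batch minus LOI = 635.2 − 26.19 = 609.0 kg (= the summed oxide contributions)
each wt % is 100 × oxide ÷ glass

Glass mass = 609.0 kg (batch 635.2 − LOI 26.19).
Composition: MgO 39.34%, ZrO2 6.421%, SiO2 54.24%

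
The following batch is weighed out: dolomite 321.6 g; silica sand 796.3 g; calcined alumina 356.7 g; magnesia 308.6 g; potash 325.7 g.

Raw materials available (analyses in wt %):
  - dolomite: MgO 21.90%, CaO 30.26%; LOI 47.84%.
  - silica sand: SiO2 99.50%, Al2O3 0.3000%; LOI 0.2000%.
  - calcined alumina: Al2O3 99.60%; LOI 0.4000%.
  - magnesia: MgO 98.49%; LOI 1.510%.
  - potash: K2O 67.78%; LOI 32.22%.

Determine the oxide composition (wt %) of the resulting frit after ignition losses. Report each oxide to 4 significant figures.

Glass mass = 1842 g (batch 2109 − LOI 266.5).
Composition: SiO2 43.00%, Al2O3 19.41%, MgO 20.32%, CaO 5.282%, K2O 11.98%

Working values are printed (rounded to 4 significant figures) on the page. Every computation maintains full precision in all steps — a single rounding finalizes every reported number — the derived quantities (the totals, ignition loss, yield, five oxide percentages, net glass mass) are re-derived from the weighed amounts on 1842 g of glass at full precision, as quoted within the problem or the answer.
Mass of each oxide from the mix:
  SiO2: 796.3·0.9950 = 792.3 g
  Al2O3: 796.3·0.003000 + 356.7·0.9960 = 357.7 g
  MgO: 321.6·0.2190 + 308.6·0.9849 = 374.4 g
  CaO: 321.6·0.3026 = 97.32 g
  K2O: 325.7·0.6778 = 220.8 g
LOI: 321.6·0.4784 + 796.3·0.002000 + 356.7·0.004000 + 308.6·0.01510 + 325.7·0.3222 = 266.5 g
batch − LOI leaves glass = 2109 − 266.5 = 1842 g (the oxide masses sum to this)
each oxide over glass, ×100, is wt %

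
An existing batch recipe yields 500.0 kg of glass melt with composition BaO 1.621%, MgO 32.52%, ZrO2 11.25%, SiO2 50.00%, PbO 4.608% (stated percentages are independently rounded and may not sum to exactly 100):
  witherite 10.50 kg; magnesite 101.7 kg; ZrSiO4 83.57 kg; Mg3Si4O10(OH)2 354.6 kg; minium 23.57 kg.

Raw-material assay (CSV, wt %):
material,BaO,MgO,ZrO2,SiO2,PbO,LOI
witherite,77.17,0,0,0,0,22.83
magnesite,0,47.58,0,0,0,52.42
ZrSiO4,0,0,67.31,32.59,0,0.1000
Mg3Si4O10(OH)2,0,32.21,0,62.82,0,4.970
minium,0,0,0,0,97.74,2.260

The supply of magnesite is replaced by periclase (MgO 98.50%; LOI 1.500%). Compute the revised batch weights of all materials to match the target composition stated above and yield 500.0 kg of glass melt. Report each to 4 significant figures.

In-progress results are printed, rounded to four significant digits, on the page; all internal work carries full precision at all times; each reported value is rounded exactly once. Derived quantities (the yield, five oxide percentages, totals, LOI, net glass mass) are computed starting from the weights for 500.0 kg of glass in exact precision as they appear in either problem or answer.
Oxide-by-oxide targets in 500.0 kg glass melt:
  BaO: 1.621% × 500.0 = 8.105 kg
  MgO: 32.52% × 500.0 = 162.6 kg
  ZrO2: 11.25% × 500.0 = 56.25 kg
  SiO2: 50.00% × 500.0 = 250.0 kg
  PbO: 4.608% × 500.0 = 23.04 kg
Checking each oxide sum per the reported batch figures, at the basis given (sum by sum, the targets are met up to rounding of the answer):
  BaO: 10.50·0.7717 = 8.103 kg (target 8.105 kg)
  MgO: 49.12·0.9850 + 354.6·0.3221 = 162.6 kg (target 162.6 kg)
  ZrO2: 83.57·0.6731 = 56.25 kg (target 56.25 kg)
  SiO2: 83.57·0.3259 + 354.6·0.6282 = 250.0 kg (target 250.0 kg)
  PbO: 23.57·0.9774 = 23.04 kg (target 23.04 kg)
Glass-mass sanity pass: total charge less LOI = 500.0 kg (the Σ of target masses is 500.0 kg; stated basis 500.0 kg — differing by rounding only).
Batch total: Σ batch = 521.4 kg; LOI removed, Σ of batch·LOI: 21.37 kg; the yield ratio, glass ÷ batch: 95.90%.

Revised batch per 500.0 kg glass melt:
  witherite: 10.50 kg
  periclase: 49.12 kg
  ZrSiO4: 83.57 kg
  Mg3Si4O10(OH)2: 354.6 kg
  minium: 23.57 kg
Total batch = 521.4 kg; LOI loss = 21.37 kg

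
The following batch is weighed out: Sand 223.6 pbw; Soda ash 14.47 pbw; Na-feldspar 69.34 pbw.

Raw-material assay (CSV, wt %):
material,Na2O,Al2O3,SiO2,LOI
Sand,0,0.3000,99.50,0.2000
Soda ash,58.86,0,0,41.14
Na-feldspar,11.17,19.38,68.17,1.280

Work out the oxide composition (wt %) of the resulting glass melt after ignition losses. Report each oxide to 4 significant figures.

Glass mass = 300.1 pbw (batch 307.4 − LOI 7.288).
Composition: Na2O 5.419%, Al2O3 4.701%, SiO2 89.88%

The whole derivation keeps full precision through the solve — intermediates are printed, rounded to 4 significant digits, on the page; every reported number takes a single rounding — all derived quantities (net glass mass, yield, LOI, the three compositions, totals) are computed at exact precision using the weight values per 300.1 pbw of glass as given in the problem or the answer.
Per-oxide mass from batch:
  Na2O: 14.47·0.5886 + 69.34·0.1117 = 16.26 pbw
  Al2O3: 223.6·0.003000 + 69.34·0.1938 = 14.11 pbw
  SiO2: 223.6·0.9950 + 69.34·0.6817 = 269.8 pbw
LOI: 223.6·0.002000 + 14.47·0.4114 + 69.34·0.01280 = 7.288 pbw
Net of LOI, the glass mass = 307.4 − 7.288 = 300.1 pbw (matching Σ of the oxides)
percent by weight: oxide/glass ×100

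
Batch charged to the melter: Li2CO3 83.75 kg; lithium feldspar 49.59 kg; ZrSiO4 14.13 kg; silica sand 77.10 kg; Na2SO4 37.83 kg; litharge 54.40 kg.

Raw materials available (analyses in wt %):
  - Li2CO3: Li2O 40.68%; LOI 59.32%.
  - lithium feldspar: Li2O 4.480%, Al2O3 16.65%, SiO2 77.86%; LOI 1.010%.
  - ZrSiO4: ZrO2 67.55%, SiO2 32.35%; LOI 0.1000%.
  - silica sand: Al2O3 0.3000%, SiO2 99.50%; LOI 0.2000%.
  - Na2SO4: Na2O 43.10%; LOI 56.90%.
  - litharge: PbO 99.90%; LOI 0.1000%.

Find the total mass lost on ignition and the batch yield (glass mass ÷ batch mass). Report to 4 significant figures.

All internal work carries full precision through every step — working values are shown, with 4-significant-digit rounding, in the working — a single rounding completes every reported result — all derived quantities are rebuilt at full float precision (the yield, LOI, glass mass, six oxide percentages, totals) from the weighed amounts at 244.9 kg of glass exactly as shown in the problem or answer text.
Each material's LOI contribution:
  Li2CO3: 83.75 × 0.5932 = 49.68 kg
  lithium feldspar: 49.59 × 0.01010 = 0.5009 kg
  ZrSiO4: 14.13 × 0.001000 = 0.01413 kg
  silica sand: 77.10 × 0.002000 = 0.1542 kg
  Na2SO4: 37.83 × 0.5690 = 21.53 kg
  litharge: 54.40 × 0.001000 = 0.05440 kg
Total LOI = 71.93 kg
Glass = batch − LOI = 316.8 − 71.93 = 244.9 kg

LOI loss = 71.93 kg; glass = 244.9 kg; yield = 77.30%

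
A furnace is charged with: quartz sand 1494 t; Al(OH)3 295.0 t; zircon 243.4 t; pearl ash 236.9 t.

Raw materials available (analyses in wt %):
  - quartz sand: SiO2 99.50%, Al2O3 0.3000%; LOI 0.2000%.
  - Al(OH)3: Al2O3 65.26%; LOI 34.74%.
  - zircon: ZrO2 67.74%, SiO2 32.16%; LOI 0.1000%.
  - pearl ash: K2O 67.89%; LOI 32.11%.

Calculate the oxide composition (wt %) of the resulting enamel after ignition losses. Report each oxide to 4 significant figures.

Glass mass = 2088 t (batch 2269 − LOI 181.8).
Composition: ZrO2 7.898%, SiO2 74.96%, Al2O3 9.437%, K2O 7.704%

Working values are printed, rounded to four significant figures, between the steps; every computation maintains full precision in every operation; each reported number undergoes a single rounding — the derived quantities, including net glass mass, LOI, yield, the totals, the four compositions, are rebuilt from the weighed amounts at 2088 t of glass at full precision exactly as shown in the problem or the answer.
Per-oxide mass from batch:
  ZrO2: 243.4·0.6774 = 164.9 t
  SiO2: 1494·0.9950 + 243.4·0.3216 = 1565 t
  Al2O3: 1494·0.003000 + 295.0·0.6526 = 197.0 t
  K2O: 236.9·0.6789 = 160.8 t
LOI: 1494·0.002000 + 295.0·0.3474 + 243.4·0.001000 + 236.9·0.3211 = 181.8 t
batch − LOI leaves glass = 2269 − 181.8 = 2088 t (equal to the oxide-mass sum)
wt % = oxide mass / glass mass × 100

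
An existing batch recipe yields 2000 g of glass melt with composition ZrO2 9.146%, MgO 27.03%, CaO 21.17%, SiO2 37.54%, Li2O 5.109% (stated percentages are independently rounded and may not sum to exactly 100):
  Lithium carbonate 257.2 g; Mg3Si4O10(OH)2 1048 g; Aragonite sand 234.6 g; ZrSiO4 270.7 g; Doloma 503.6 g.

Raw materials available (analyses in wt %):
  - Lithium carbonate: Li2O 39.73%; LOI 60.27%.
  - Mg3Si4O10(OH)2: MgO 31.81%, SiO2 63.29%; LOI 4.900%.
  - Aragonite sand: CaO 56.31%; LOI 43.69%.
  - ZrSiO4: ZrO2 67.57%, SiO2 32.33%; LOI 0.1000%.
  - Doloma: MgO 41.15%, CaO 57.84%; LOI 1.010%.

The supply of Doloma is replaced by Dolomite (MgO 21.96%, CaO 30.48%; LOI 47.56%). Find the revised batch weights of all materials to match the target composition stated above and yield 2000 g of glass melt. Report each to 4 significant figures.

Intermediates are displayed, rounded to four significant digits, at each printed step — all arithmetic holds full float precision throughout. Every reported figure is rounded just once — the derived quantities are re-derived starting from the weights on 2000 g of glass at full precision (ignition loss, the totals, glass mass, the five compositions, the yield), exactly as printed in either problem or answer.
Oxide-by-oxide targets in 2000 g glass melt:
  ZrO2: 9.146% × 2000 = 182.9 g
  MgO: 27.03% × 2000 = 540.6 g
  CaO: 21.17% × 2000 = 423.4 g
  SiO2: 37.54% × 2000 = 750.8 g
  Li2O: 5.109% × 2000 = 102.2 g
Checking each oxide sum given the weights on record, on the stated basis (every target is met by its sum inside rounding margins):
  ZrO2: 270.7·0.6757 = 182.9 g (target 182.9 g)
  MgO: 1048·0.3181 + 943.7·0.2196 = 540.6 g (target 540.6 g)
  CaO: 241.1·0.5631 + 943.7·0.3048 = 423.4 g (target 423.4 g)
  SiO2: 1048·0.6329 + 270.7·0.3233 = 750.8 g (target 750.8 g)
  Li2O: 257.2·0.3973 = 102.2 g (target 102.2 g)
Mass balance on the glass: total charge less LOI = 2000 g (targets for the oxides total 2000 g; the stated basis being 2000 g — deltas are rounding alone).
Total batch = Σ batch = 2761 g; ignition loss, Σ(batch × LOI) = 760.8 g; yield: glass divided by total = 72.44%.

Revised batch per 2000 g glass melt:
  Lithium carbonate: 257.2 g
  Mg3Si4O10(OH)2: 1048 g
  Aragonite sand: 241.1 g
  ZrSiO4: 270.7 g
  Dolomite: 943.7 g
Total batch = 2761 g; LOI loss = 760.8 g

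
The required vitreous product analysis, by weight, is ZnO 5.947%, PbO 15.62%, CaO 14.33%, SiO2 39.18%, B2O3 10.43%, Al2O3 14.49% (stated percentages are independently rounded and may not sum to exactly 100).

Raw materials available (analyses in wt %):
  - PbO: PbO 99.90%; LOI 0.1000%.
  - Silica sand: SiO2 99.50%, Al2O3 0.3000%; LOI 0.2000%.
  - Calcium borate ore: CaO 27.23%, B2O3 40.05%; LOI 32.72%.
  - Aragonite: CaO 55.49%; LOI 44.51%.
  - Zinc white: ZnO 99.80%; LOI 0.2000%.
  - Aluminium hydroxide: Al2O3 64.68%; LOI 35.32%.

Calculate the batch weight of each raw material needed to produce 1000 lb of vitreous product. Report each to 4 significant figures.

All internal work holds full float precision in every operation. Values along the way are displayed (rounded to four significant digits) in the printout — exactly one rounding lands on each reported number; derived quantities, including the yield, glass mass, ignition loss, six oxide percentages, the totals, are carried from the weighed amounts at 1000 lb of glass in full float precision, as quoted within either problem or answer.
Target masses of each oxide per 1000 lb vitreous product:
  ZnO: 5.947% × 1000 = 59.47 lb
  PbO: 15.62% × 1000 = 156.2 lb
  CaO: 14.33% × 1000 = 143.3 lb
  SiO2: 39.18% × 1000 = 391.8 lb
  B2O3: 10.43% × 1000 = 104.3 lb
  Al2O3: 14.49% × 1000 = 144.9 lb
Checking each oxide sum working from each reported weight, on the stated basis (oxide sums agree with the targets within answer rounding):
  ZnO: 59.59·0.9980 = 59.47 lb (target 59.47 lb)
  PbO: 156.4·0.9990 = 156.2 lb (target 156.2 lb)
  CaO: 260.4·0.2723 + 130.4·0.5549 = 143.3 lb (target 143.3 lb)
  SiO2: 393.8·0.9950 = 391.8 lb (target 391.8 lb)
  B2O3: 260.4·0.4005 = 104.3 lb (target 104.3 lb)
  Al2O3: 393.8·0.003000 + 222.2·0.6468 = 144.9 lb (target 144.9 lb)
Glass-mass closure: batch total minus LOI = 1000 lb (per-oxide target masses sum to 1000 lb; with the basis standing at 1000 lb — differing by rounding only).
Batch grand total — Σ batch = 1223 lb; the LOI term Σ batch·LOI equals 222.8 lb; the yield ratio, glass ÷ batch: 81.78%.

Batch per 1000 lb vitreous product:
  PbO: 156.4 lb
  Silica sand: 393.8 lb
  Calcium borate ore: 260.4 lb
  Aragonite: 130.4 lb
  Zinc white: 59.59 lb
  Aluminium hydroxide: 222.2 lb
Total batch = 1223 lb; LOI loss = 222.8 lb; yield = 81.78%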